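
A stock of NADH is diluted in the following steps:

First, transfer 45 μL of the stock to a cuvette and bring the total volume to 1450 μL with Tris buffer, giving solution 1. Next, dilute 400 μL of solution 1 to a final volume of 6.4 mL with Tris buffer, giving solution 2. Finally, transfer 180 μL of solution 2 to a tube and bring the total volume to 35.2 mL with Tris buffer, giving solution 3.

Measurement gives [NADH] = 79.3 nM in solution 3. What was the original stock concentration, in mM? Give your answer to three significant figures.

8.00 mM

Step 1: 45 μL brought to 1450 μL → factor 1450/45 = 32.222
Step 2: 400 μL brought to 6.4 mL → factor 6400/400 = 16
Step 3: 180 μL brought to 35.2 mL → factor 35200/180 = 195.56
Overall dilution factor = 32.222 × 16 × 195.56 = 1.0082 × 10^5
Stock = 79.3 nM × 1.0082 × 10^5 = 7.995 × 10^6 nM = 8.00 mM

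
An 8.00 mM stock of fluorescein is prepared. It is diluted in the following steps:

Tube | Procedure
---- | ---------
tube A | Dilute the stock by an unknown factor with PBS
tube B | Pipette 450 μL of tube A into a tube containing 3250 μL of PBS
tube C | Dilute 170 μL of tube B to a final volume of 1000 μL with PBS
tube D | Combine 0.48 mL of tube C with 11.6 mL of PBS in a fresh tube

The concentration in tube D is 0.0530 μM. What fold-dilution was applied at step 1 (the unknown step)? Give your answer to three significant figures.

Step 1: unknown factor x
Step 2: 450 μL + 3250 μL = 3700 μL total → factor 3700/450 = 8.2222
Step 3: 170 μL brought to 1000 μL → factor 1000/170 = 5.8824
Step 4: 0.48 mL + 11.6 mL = 12.08 mL total → factor 12.08/0.48 = 25.167
Product of known-step factors = 1217.2
Overall factor = 8.00 mM / (0.0530 μM) = 1.5094 × 10^5
x = 1.5094 × 10^5 / 1217.2 = 124

124-fold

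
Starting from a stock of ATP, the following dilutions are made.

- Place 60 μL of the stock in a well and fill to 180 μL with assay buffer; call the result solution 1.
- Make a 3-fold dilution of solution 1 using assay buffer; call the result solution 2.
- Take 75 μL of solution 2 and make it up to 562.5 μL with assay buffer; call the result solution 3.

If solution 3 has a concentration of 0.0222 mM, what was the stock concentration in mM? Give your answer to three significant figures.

Step 1: 60 μL brought to 180 μL → factor 180/60 = 3
Step 2: 3-fold → factor 3
Step 3: 75 μL brought to 562.5 μL → factor 562.5/75 = 7.5
Overall dilution factor = 3 × 3 × 7.5 = 67.5
Stock = 0.0222 mM × 67.5 = 1.50 mM

1.50 mM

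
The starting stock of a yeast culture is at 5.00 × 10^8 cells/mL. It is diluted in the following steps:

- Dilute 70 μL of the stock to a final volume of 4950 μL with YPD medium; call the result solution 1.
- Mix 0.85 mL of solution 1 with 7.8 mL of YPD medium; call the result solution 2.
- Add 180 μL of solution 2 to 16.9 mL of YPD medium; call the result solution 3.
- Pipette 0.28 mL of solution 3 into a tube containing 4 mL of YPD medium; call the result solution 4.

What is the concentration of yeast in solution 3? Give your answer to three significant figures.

7.32 × 10^3 cells/mL

Step 1: 70 μL brought to 4950 μL → factor 4950/70 = 70.714
Step 2: 0.85 mL + 7.8 mL = 8.65 mL total → factor 8.65/0.85 = 10.176
Step 3: 180 μL + 16.9 mL = 17080 μL total → factor 17080/180 = 94.889
Dilution factor through solution 3 = 70.714 × 10.176 × 94.889 = 68284
[solution 3] = 5.00 × 10^8 cells/mL / 68284 = 7.32 × 10^3 cells/mL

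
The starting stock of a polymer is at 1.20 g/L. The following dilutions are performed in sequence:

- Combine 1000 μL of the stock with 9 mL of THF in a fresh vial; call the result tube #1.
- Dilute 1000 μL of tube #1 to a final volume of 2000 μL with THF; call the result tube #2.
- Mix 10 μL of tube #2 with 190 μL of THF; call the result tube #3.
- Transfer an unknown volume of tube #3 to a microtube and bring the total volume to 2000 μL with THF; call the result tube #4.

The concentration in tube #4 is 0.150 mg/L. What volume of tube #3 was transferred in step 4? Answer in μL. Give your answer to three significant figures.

100 μL

Step 1: 1000 μL + 9 mL = 10000 μL total → factor 10000/1000 = 10
Step 2: 1000 μL brought to 2000 μL → factor 2000/1000 = 2
Step 3: 10 μL + 190 μL = 200 μL total → factor 200/10 = 20
Step 4: v brought to 2000 μL → factor = 2000 μL/v
Product of known-step factors = 400
Overall factor = 1.20 g/L / (0.150 mg/L) = 8000
Step-4 factor = 8000 / 400 = 20
v = 2000 μL / 20 = 100 μL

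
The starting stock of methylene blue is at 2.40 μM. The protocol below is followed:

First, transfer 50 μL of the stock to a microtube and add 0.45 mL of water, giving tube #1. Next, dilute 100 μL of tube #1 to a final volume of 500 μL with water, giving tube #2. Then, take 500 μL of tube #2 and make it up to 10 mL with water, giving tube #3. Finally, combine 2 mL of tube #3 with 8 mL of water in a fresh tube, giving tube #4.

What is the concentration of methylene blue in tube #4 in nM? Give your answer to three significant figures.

0.480 nM

Step 1: 50 μL + 0.45 mL = 500 μL total → factor 500/50 = 10
Step 2: 100 μL brought to 500 μL → factor 500/100 = 5
Step 3: 500 μL brought to 10 mL → factor 10000/500 = 20
Step 4: 2 mL + 8 mL = 10 mL total → factor 10/2 = 5
Overall dilution factor = 10 × 5 × 20 × 5 = 5000
Final = 2.40 μM / 5000 = 0.0004800 μM = 0.480 nM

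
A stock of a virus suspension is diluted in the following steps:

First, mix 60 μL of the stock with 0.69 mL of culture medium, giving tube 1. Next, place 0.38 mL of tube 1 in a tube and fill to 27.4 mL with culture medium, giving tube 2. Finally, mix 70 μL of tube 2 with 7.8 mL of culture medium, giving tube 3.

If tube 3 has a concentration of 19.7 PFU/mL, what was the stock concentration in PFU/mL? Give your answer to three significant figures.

2.00 × 10^6 PFU/mL

Step 1: 60 μL + 0.69 mL = 750 μL total → factor 750/60 = 12.5
Step 2: 0.38 mL brought to 27.4 mL → factor 27.4/0.38 = 72.105
Step 3: 70 μL + 7.8 mL = 7870 μL total → factor 7870/70 = 112.43
Overall dilution factor = 12.5 × 72.105 × 112.43 = 1.0133 × 10^5
Stock = 19.7 PFU/mL × 1.0133 × 10^5 = 2.00 × 10^6 PFU/mL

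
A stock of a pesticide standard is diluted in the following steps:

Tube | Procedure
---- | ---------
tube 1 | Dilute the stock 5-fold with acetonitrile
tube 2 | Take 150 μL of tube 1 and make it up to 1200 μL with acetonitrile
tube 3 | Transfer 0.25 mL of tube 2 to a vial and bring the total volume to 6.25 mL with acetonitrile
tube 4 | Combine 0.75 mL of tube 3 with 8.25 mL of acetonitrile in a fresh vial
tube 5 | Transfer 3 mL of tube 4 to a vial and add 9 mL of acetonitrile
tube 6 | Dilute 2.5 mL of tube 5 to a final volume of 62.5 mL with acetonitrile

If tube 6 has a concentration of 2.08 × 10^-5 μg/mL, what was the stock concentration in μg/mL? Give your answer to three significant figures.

Step 1: 5-fold → factor 5
Step 2: 150 μL brought to 1200 μL → factor 1200/150 = 8
Step 3: 0.25 mL brought to 6.25 mL → factor 6.25/0.25 = 25
Step 4: 0.75 mL + 8.25 mL = 9 mL total → factor 9/0.75 = 12
Step 5: 3 mL + 9 mL = 12 mL total → factor 12/3 = 4
Step 6: 2.5 mL brought to 62.5 mL → factor 62.5/2.5 = 25
Overall dilution factor = 5 × 8 × 25 × 12 × 4 × 25 = 1.2 × 10^6
Stock = 2.08 × 10^-5 μg/mL × 1.2 × 10^6 = 25.0 μg/mL

25.0 μg/mL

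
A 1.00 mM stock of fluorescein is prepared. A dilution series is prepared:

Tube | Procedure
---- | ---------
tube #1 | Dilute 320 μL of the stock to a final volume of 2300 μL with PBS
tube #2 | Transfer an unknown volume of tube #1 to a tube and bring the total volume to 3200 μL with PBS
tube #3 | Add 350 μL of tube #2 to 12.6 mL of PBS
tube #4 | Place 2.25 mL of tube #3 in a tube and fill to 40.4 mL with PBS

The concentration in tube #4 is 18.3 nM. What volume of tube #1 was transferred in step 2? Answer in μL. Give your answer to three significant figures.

280 μL

Step 1: 320 μL brought to 2300 μL → factor 2300/320 = 7.1875
Step 2: v brought to 3200 μL → factor = 3200 μL/v
Step 3: 350 μL + 12.6 mL = 12950 μL total → factor 12950/350 = 37
Step 4: 2.25 mL brought to 40.4 mL → factor 40.4/2.25 = 17.956
Product of known-step factors = 4775.1
Overall factor = 1.00 mM / (18.3 nM) = 54645
Step-2 factor = 54645 / 4775.1 = 11.444
v = 3200 μL / 11.444 = 280 μL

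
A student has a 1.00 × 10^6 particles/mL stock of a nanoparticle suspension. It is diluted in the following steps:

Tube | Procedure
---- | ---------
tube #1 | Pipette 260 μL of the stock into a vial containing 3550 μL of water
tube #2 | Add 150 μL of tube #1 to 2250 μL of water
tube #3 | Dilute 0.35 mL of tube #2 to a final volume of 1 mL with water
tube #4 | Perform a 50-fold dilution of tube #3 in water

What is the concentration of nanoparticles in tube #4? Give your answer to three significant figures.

29.9 particles/mL

Step 1: 260 μL + 3550 μL = 3810 μL total → factor 3810/260 = 14.654
Step 2: 150 μL + 2250 μL = 2400 μL total → factor 2400/150 = 16
Step 3: 0.35 mL brought to 1 mL → factor 1/0.35 = 2.8571
Step 4: 50-fold → factor 50
Overall dilution factor = 14.654 × 16 × 2.8571 × 50 = 33495
Final = 1.00 × 10^6 particles/mL / 33495 = 29.9 particles/mL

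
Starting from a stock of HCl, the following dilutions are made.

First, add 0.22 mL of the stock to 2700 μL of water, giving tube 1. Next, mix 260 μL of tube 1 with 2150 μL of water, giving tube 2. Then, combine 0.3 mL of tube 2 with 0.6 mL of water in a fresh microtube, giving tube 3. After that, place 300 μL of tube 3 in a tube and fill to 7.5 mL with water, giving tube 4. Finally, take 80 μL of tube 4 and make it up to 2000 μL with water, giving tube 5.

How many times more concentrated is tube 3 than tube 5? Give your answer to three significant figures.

625

Step 1: 0.22 mL + 2700 μL = 2.92 mL total → factor 2.92/0.22 = 13.273
Step 2: 260 μL + 2150 μL = 2410 μL total → factor 2410/260 = 9.2692
Step 3: 0.3 mL + 0.6 mL = 0.9 mL total → factor 0.9/0.3 = 3
Step 4: 300 μL brought to 7.5 mL → factor 7500/300 = 25
Step 5: 80 μL brought to 2000 μL → factor 2000/80 = 25
Dilution factor to tube 3 = 369.08; to tube 5 = 2.3068 × 10^5
[tube 3]/[tube 5] = (factor to tube 5)/(factor to tube 3) = 2.3068 × 10^5/369.08 = 625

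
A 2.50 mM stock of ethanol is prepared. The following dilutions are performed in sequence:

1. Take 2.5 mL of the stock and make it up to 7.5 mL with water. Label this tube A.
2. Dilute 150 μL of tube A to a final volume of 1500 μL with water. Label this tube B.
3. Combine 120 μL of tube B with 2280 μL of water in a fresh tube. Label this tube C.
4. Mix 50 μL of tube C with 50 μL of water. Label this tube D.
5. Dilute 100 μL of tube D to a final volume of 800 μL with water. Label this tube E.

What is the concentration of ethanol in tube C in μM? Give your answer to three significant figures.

4.17 μM

Step 1: 2.5 mL brought to 7.5 mL → factor 7.5/2.5 = 3
Step 2: 150 μL brought to 1500 μL → factor 1500/150 = 10
Step 3: 120 μL + 2280 μL = 2400 μL total → factor 2400/120 = 20
Dilution factor through tube C = 3 × 10 × 20 = 600
[tube C] = 2.50 mM / 600 = 0.004167 mM = 4.17 μM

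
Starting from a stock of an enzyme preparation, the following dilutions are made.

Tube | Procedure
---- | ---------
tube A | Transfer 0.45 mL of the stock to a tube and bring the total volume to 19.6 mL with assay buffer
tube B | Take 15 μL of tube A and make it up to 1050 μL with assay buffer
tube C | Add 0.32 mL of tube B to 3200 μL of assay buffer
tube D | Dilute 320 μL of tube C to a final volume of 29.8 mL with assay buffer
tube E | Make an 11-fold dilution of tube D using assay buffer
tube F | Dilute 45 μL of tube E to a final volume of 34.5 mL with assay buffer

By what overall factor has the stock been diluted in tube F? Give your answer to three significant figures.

Step 1: 0.45 mL brought to 19.6 mL → factor 19.6/0.45 = 43.556
Step 2: 15 μL brought to 1050 μL → factor 1050/15 = 70
Step 3: 0.32 mL + 3200 μL = 3.52 mL total → factor 3.52/0.32 = 11
Step 4: 320 μL brought to 29.8 mL → factor 29800/320 = 93.125
Step 5: 11-fold → factor 11
Step 6: 45 μL brought to 34.5 mL → factor 34500/45 = 766.67
Overall dilution factor = 43.556 × 70 × 11 × 93.125 × 11 × 766.67 = 2.6339 × 10^10

2.63 × 10^10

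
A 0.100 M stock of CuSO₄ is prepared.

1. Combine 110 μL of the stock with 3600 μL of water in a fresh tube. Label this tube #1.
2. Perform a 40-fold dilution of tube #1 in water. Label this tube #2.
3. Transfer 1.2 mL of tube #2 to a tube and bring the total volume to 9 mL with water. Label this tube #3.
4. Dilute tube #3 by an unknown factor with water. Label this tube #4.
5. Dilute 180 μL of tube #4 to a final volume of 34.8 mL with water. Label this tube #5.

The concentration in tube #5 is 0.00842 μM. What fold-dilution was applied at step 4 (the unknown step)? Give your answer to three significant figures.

6.07-fold

Step 1: 110 μL + 3600 μL = 3710 μL total → factor 3710/110 = 33.727
Step 2: 40-fold → factor 40
Step 3: 1.2 mL brought to 9 mL → factor 9/1.2 = 7.5
Step 4: unknown factor x
Step 5: 180 μL brought to 34.8 mL → factor 34800/180 = 193.33
Product of known-step factors = 1.9562 × 10^6
Overall factor = 0.100 M / (0.00842 μM) = 1.1876 × 10^7
x = 1.1876 × 10^7 / 1.9562 × 10^6 = 6.07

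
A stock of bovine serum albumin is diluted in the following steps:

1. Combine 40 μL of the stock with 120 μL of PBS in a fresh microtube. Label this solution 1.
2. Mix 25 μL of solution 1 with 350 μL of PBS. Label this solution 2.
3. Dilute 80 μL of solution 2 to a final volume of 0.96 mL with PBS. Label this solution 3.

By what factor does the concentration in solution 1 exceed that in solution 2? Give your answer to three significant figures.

Step 1: 40 μL + 120 μL = 160 μL total → factor 160/40 = 4
Step 2: 25 μL + 350 μL = 375 μL total → factor 375/25 = 15
Dilution factor to solution 1 = 4; to solution 2 = 60
[solution 1]/[solution 2] = (factor to solution 2)/(factor to solution 1) = 60/4 = 15.0

15.0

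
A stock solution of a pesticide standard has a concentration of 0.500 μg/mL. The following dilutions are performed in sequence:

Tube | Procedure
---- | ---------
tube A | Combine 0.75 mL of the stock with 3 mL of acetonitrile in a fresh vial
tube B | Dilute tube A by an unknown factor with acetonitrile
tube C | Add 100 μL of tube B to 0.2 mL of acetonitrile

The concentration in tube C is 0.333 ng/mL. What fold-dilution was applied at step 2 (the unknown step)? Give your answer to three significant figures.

Step 1: 0.75 mL + 3 mL = 3.75 mL total → factor 3.75/0.75 = 5
Step 2: unknown factor x
Step 3: 100 μL + 0.2 mL = 300 μL total → factor 300/100 = 3
Product of known-step factors = 15
Overall factor = 0.500 μg/mL / (0.333 ng/mL) = 1501.5
x = 1501.5 / 15 = 100

100-fold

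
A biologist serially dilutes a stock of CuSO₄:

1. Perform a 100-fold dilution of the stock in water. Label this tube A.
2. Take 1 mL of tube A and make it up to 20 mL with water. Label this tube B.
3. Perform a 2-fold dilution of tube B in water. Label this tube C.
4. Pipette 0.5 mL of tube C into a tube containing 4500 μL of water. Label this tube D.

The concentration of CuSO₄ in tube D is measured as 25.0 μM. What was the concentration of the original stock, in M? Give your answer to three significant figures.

1.00 M

Step 1: 100-fold → factor 100
Step 2: 1 mL brought to 20 mL → factor 20/1 = 20
Step 3: 2-fold → factor 2
Step 4: 0.5 mL + 4500 μL = 5 mL total → factor 5/0.5 = 10
Overall dilution factor = 100 × 20 × 2 × 10 = 40000
Stock = 25.0 μM × 40000 = 1.000 × 10^6 μM = 1.00 M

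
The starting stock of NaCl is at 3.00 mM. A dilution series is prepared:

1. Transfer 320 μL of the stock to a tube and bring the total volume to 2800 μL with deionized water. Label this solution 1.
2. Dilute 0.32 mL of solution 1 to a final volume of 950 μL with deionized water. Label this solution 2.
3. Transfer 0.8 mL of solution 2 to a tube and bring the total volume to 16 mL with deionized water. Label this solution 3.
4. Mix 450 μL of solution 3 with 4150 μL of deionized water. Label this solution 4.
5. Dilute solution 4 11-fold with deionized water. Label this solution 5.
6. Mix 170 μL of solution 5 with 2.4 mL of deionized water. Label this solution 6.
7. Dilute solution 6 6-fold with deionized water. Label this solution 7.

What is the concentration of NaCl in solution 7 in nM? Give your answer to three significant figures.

0.566 nM

Step 1: 320 μL brought to 2800 μL → factor 2800/320 = 8.75
Step 2: 0.32 mL brought to 950 μL → factor 0.95/0.32 = 2.9688
Step 3: 0.8 mL brought to 16 mL → factor 16/0.8 = 20
Step 4: 450 μL + 4150 μL = 4600 μL total → factor 4600/450 = 10.222
Step 5: 11-fold → factor 11
Step 6: 170 μL + 2.4 mL = 2570 μL total → factor 2570/170 = 15.118
Step 7: 6-fold → factor 6
Overall dilution factor = 8.75 × 2.9688 × 20 × 10.222 × 11 × 15.118 × 6 = 5.2989 × 10^6
Final = 3.00 mM / 5.2989 × 10^6 = 5.662 × 10^-7 mM = 0.566 nM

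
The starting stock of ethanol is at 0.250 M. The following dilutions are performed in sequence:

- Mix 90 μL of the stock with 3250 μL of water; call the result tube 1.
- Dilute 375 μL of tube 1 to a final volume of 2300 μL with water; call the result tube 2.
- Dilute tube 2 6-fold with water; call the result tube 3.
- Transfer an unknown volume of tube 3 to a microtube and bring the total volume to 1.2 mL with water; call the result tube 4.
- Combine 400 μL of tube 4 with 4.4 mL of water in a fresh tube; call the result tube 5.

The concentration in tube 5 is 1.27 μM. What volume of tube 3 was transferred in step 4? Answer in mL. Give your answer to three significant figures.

Step 1: 90 μL + 3250 μL = 3340 μL total → factor 3340/90 = 37.111
Step 2: 375 μL brought to 2300 μL → factor 2300/375 = 6.1333
Step 3: 6-fold → factor 6
Step 4: v brought to 1.2 mL → factor = 1.2 mL/v
Step 5: 400 μL + 4.4 mL = 4800 μL total → factor 4800/400 = 12
Product of known-step factors = 16388
Overall factor = 0.250 M / (1.27 μM) = 1.9685 × 10^5
Step-4 factor = 1.9685 × 10^5 / 16388 = 12.012
v = 1.2 mL / 12.012 = 0.0999 mL

0.0999 mL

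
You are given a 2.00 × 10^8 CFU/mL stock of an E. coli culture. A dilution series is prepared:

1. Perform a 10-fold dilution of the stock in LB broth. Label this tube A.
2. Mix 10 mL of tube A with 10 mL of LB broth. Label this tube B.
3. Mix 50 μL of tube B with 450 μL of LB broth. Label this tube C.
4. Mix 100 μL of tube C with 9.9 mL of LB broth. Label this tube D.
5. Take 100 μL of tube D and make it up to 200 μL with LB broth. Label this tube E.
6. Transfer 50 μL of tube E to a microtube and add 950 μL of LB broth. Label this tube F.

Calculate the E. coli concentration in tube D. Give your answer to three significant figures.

1.00 × 10^4 CFU/mL

Step 1: 10-fold → factor 10
Step 2: 10 mL + 10 mL = 20 mL total → factor 20/10 = 2
Step 3: 50 μL + 450 μL = 500 μL total → factor 500/50 = 10
Step 4: 100 μL + 9.9 mL = 10000 μL total → factor 10000/100 = 100
Dilution factor through tube D = 10 × 2 × 10 × 100 = 20000
[tube D] = 2.00 × 10^8 CFU/mL / 20000 = 1.00 × 10^4 CFU/mL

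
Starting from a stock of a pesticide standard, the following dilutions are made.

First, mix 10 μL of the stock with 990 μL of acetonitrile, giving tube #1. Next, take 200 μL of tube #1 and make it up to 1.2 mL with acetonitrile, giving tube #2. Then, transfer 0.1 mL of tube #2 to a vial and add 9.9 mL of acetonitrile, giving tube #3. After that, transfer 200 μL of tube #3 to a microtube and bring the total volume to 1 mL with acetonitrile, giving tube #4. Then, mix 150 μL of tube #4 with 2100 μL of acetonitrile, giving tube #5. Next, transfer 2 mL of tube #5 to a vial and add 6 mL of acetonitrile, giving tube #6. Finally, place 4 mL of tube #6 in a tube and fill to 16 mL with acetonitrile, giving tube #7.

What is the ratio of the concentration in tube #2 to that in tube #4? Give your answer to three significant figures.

Step 1: 10 μL + 990 μL = 1000 μL total → factor 1000/10 = 100
Step 2: 200 μL brought to 1.2 mL → factor 1200/200 = 6
Step 3: 0.1 mL + 9.9 mL = 10 mL total → factor 10/0.1 = 100
Step 4: 200 μL brought to 1 mL → factor 1000/200 = 5
Dilution factor to tube #2 = 600; to tube #4 = 3 × 10^5
[tube #2]/[tube #4] = (factor to tube #4)/(factor to tube #2) = 3 × 10^5/600 = 500

500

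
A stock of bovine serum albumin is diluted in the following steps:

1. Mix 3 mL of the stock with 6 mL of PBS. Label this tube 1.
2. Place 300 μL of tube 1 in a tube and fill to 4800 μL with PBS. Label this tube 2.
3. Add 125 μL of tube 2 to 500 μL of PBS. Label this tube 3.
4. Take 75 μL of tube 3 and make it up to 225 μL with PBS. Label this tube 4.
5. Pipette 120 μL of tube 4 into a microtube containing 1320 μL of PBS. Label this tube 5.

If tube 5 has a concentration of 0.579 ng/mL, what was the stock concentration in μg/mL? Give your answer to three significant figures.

5.00 μg/mL

Step 1: 3 mL + 6 mL = 9 mL total → factor 9/3 = 3
Step 2: 300 μL brought to 4800 μL → factor 4800/300 = 16
Step 3: 125 μL + 500 μL = 625 μL total → factor 625/125 = 5
Step 4: 75 μL brought to 225 μL → factor 225/75 = 3
Step 5: 120 μL + 1320 μL = 1440 μL total → factor 1440/120 = 12
Overall dilution factor = 3 × 16 × 5 × 3 × 12 = 8640
Stock = 0.579 ng/mL × 8640 = 5003 ng/mL = 5.00 μg/mL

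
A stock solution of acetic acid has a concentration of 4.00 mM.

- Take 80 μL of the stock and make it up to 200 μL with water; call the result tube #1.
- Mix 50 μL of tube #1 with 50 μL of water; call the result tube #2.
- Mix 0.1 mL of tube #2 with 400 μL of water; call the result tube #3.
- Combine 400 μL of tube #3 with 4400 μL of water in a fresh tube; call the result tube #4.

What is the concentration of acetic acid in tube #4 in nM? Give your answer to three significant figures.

1.33 × 10^4 nM

Step 1: 80 μL brought to 200 μL → factor 200/80 = 2.5
Step 2: 50 μL + 50 μL = 100 μL total → factor 100/50 = 2
Step 3: 0.1 mL + 400 μL = 0.5 mL total → factor 0.5/0.1 = 5
Step 4: 400 μL + 4400 μL = 4800 μL total → factor 4800/400 = 12
Overall dilution factor = 2.5 × 2 × 5 × 12 = 300
Final = 4.00 mM / 300 = 0.01333 mM = 1.33 × 10^4 nM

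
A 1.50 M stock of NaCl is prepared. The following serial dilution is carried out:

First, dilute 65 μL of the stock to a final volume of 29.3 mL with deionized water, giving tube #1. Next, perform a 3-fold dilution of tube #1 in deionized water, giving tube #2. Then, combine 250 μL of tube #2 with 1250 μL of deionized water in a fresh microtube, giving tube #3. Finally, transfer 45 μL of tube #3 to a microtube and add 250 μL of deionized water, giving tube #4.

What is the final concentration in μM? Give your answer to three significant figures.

28.2 μM

Step 1: 65 μL brought to 29.3 mL → factor 29300/65 = 450.77
Step 2: 3-fold → factor 3
Step 3: 250 μL + 1250 μL = 1500 μL total → factor 1500/250 = 6
Step 4: 45 μL + 250 μL = 295 μL total → factor 295/45 = 6.5556
Overall dilution factor = 450.77 × 3 × 6 × 6.5556 = 53191
Final = 1.50 M / 53191 = 2.820 × 10^-5 M = 28.2 μM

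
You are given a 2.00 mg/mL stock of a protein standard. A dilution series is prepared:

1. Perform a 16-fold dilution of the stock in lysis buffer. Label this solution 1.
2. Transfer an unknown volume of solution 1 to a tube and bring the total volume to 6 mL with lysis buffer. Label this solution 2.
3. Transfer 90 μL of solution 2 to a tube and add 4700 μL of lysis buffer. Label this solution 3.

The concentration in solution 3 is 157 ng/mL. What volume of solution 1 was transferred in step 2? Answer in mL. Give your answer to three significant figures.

Step 1: 16-fold → factor 16
Step 2: v brought to 6 mL → factor = 6 mL/v
Step 3: 90 μL + 4700 μL = 4790 μL total → factor 4790/90 = 53.222
Product of known-step factors = 851.56
Overall factor = 2.00 mg/mL / (157 ng/mL) = 12739
Step-2 factor = 12739 / 851.56 = 14.96
v = 6 mL / 14.96 = 0.401 mL

0.401 mL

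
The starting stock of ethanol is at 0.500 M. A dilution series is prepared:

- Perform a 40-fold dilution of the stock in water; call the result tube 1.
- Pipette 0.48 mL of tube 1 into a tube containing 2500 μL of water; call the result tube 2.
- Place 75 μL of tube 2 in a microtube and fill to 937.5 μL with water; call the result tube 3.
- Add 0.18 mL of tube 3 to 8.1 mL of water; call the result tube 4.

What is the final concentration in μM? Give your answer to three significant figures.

Step 1: 40-fold → factor 40
Step 2: 0.48 mL + 2500 μL = 2.98 mL total → factor 2.98/0.48 = 6.2083
Step 3: 75 μL brought to 937.5 μL → factor 937.5/75 = 12.5
Step 4: 0.18 mL + 8.1 mL = 8.28 mL total → factor 8.28/0.18 = 46
Overall dilution factor = 40 × 6.2083 × 12.5 × 46 = 1.4279 × 10^5
Final = 0.500 M / 1.4279 × 10^5 = 3.502 × 10^-6 M = 3.50 μM

3.50 μM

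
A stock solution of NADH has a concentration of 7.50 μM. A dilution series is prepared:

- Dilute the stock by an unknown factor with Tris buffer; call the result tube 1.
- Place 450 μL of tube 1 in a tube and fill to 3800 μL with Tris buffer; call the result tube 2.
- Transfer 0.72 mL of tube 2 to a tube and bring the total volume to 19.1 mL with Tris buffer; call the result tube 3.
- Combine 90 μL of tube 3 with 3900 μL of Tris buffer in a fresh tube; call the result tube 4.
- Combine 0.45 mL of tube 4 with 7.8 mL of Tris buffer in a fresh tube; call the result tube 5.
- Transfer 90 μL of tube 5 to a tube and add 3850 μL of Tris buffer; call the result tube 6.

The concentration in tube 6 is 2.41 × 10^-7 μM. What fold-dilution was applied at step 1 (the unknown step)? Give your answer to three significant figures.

Step 1: unknown factor x
Step 2: 450 μL brought to 3800 μL → factor 3800/450 = 8.4444
Step 3: 0.72 mL brought to 19.1 mL → factor 19.1/0.72 = 26.528
Step 4: 90 μL + 3900 μL = 3990 μL total → factor 3990/90 = 44.333
Step 5: 0.45 mL + 7.8 mL = 8.25 mL total → factor 8.25/0.45 = 18.333
Step 6: 90 μL + 3850 μL = 3940 μL total → factor 3940/90 = 43.778
Product of known-step factors = 7.9707 × 10^6
Overall factor = 7.50 μM / (2.41 × 10^-7 μM) = 3.112 × 10^7
x = 3.112 × 10^7 / 7.9707 × 10^6 = 3.90

3.90-fold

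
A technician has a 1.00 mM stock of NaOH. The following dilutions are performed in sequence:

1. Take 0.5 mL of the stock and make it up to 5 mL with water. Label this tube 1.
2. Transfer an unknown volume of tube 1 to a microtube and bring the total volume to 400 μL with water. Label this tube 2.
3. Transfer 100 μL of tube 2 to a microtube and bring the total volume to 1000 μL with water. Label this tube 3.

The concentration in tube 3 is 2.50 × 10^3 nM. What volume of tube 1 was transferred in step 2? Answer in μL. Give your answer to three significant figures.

100 μL

Step 1: 0.5 mL brought to 5 mL → factor 5/0.5 = 10
Step 2: v brought to 400 μL → factor = 400 μL/v
Step 3: 100 μL brought to 1000 μL → factor 1000/100 = 10
Product of known-step factors = 100
Overall factor = 1.00 mM / (2.50 × 10^3 nM) = 400
Step-2 factor = 400 / 100 = 4
v = 400 μL / 4 = 100 μL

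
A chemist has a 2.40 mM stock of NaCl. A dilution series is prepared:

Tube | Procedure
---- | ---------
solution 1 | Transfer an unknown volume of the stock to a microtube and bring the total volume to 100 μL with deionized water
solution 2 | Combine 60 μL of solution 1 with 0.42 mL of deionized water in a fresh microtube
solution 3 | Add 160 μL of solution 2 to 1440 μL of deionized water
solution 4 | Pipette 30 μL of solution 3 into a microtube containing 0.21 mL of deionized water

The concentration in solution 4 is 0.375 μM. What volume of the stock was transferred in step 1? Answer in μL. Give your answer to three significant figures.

Step 1: v brought to 100 μL → factor = 100 μL/v
Step 2: 60 μL + 0.42 mL = 480 μL total → factor 480/60 = 8
Step 3: 160 μL + 1440 μL = 1600 μL total → factor 1600/160 = 10
Step 4: 30 μL + 0.21 mL = 240 μL total → factor 240/30 = 8
Product of known-step factors = 640
Overall factor = 2.40 mM / (0.375 μM) = 6400
Step-1 factor = 6400 / 640 = 10
v = 100 μL / 10 = 10.0 μL

10.0 μL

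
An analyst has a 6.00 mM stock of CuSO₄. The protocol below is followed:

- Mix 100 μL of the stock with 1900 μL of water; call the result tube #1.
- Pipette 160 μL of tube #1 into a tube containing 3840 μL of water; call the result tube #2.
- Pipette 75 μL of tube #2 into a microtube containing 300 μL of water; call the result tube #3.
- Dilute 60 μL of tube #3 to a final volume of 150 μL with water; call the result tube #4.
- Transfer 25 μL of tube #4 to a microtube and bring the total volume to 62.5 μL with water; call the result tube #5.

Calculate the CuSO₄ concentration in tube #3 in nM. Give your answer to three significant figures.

2.40 × 10^3 nM

Step 1: 100 μL + 1900 μL = 2000 μL total → factor 2000/100 = 20
Step 2: 160 μL + 3840 μL = 4000 μL total → factor 4000/160 = 25
Step 3: 75 μL + 300 μL = 375 μL total → factor 375/75 = 5
Dilution factor through tube #3 = 20 × 25 × 5 = 2500
[tube #3] = 6.00 mM / 2500 = 0.002400 mM = 2.40 × 10^3 nM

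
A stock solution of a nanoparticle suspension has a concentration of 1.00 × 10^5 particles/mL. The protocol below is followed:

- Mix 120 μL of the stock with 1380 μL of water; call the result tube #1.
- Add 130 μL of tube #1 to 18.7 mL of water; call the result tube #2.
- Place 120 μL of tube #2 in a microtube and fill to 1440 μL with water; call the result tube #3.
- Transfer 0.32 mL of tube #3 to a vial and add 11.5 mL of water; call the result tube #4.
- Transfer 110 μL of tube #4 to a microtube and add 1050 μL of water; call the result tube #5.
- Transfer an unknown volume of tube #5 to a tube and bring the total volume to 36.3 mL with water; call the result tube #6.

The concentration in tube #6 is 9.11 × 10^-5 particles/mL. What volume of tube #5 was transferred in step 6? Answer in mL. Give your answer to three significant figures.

Step 1: 120 μL + 1380 μL = 1500 μL total → factor 1500/120 = 12.5
Step 2: 130 μL + 18.7 mL = 18830 μL total → factor 18830/130 = 144.85
Step 3: 120 μL brought to 1440 μL → factor 1440/120 = 12
Step 4: 0.32 mL + 11.5 mL = 11.82 mL total → factor 11.82/0.32 = 36.938
Step 5: 110 μL + 1050 μL = 1160 μL total → factor 1160/110 = 10.545
Step 6: v brought to 36.3 mL → factor = 36.3 mL/v
Product of known-step factors = 8.4631 × 10^6
Overall factor = 1.00 × 10^5 particles/mL / (9.11 × 10^-5 particles/mL) = 1.0977 × 10^9
Step-6 factor = 1.0977 × 10^9 / 8.4631 × 10^6 = 129.7
v = 36.3 mL / 129.7 = 0.280 mL

0.280 mL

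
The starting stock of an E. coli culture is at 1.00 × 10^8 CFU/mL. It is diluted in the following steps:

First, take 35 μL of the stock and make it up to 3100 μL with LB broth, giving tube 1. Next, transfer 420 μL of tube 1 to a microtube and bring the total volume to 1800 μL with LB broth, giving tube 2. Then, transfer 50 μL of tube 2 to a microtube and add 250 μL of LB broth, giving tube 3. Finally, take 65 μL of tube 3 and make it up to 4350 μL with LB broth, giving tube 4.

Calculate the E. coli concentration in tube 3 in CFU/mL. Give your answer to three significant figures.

Step 1: 35 μL brought to 3100 μL → factor 3100/35 = 88.571
Step 2: 420 μL brought to 1800 μL → factor 1800/420 = 4.2857
Step 3: 50 μL + 250 μL = 300 μL total → factor 300/50 = 6
Dilution factor through tube 3 = 88.571 × 4.2857 × 6 = 2277.6
[tube 3] = 1.00 × 10^8 CFU/mL / 2277.6 = 4.39 × 10^4 CFU/mL

4.39 × 10^4 CFU/mL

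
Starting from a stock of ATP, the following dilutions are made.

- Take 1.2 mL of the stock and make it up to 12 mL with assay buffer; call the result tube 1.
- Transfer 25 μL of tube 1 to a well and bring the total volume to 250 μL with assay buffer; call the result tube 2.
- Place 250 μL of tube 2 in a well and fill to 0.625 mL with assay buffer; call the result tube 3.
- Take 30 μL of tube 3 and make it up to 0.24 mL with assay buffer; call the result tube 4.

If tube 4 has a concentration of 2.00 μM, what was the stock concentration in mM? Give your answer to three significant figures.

4.00 mM

Step 1: 1.2 mL brought to 12 mL → factor 12/1.2 = 10
Step 2: 25 μL brought to 250 μL → factor 250/25 = 10
Step 3: 250 μL brought to 0.625 mL → factor 625/250 = 2.5
Step 4: 30 μL brought to 0.24 mL → factor 240/30 = 8
Overall dilution factor = 10 × 10 × 2.5 × 8 = 2000
Stock = 2.00 μM × 2000 = 4000 μM = 4.00 mM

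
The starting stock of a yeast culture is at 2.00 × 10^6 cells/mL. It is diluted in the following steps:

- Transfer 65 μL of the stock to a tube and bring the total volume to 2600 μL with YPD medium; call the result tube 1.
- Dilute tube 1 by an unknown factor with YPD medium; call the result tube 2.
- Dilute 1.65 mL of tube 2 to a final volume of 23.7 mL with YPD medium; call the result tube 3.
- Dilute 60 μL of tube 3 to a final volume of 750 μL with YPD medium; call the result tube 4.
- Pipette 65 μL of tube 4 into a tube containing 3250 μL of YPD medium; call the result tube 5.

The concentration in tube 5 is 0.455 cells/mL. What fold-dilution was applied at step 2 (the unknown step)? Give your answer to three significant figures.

Step 1: 65 μL brought to 2600 μL → factor 2600/65 = 40
Step 2: unknown factor x
Step 3: 1.65 mL brought to 23.7 mL → factor 23.7/1.65 = 14.364
Step 4: 60 μL brought to 750 μL → factor 750/60 = 12.5
Step 5: 65 μL + 3250 μL = 3315 μL total → factor 3315/65 = 51
Product of known-step factors = 3.6627 × 10^5
Overall factor = 2.00 × 10^6 cells/mL / (0.455 cells/mL) = 4.3956 × 10^6
x = 4.3956 × 10^6 / 3.6627 × 10^5 = 12.0

12.0-fold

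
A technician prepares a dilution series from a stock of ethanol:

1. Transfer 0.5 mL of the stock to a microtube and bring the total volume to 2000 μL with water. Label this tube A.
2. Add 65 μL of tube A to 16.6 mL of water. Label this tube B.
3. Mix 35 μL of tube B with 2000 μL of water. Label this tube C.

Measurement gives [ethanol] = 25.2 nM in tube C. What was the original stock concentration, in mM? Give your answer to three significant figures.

Step 1: 0.5 mL brought to 2000 μL → factor 2/0.5 = 4
Step 2: 65 μL + 16.6 mL = 16665 μL total → factor 16665/65 = 256.38
Step 3: 35 μL + 2000 μL = 2035 μL total → factor 2035/35 = 58.143
Overall dilution factor = 4 × 256.38 × 58.143 = 59628
Stock = 25.2 nM × 59628 = 1.503 × 10^6 nM = 1.50 mM

1.50 mM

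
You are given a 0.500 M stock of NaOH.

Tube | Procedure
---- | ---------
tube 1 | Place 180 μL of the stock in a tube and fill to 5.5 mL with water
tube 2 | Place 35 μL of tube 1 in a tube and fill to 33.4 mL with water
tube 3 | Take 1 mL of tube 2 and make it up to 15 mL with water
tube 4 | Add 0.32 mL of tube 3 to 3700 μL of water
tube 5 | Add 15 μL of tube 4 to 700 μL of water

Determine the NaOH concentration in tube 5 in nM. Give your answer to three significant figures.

1.91 nM

Step 1: 180 μL brought to 5.5 mL → factor 5500/180 = 30.556
Step 2: 35 μL brought to 33.4 mL → factor 33400/35 = 954.29
Step 3: 1 mL brought to 15 mL → factor 15/1 = 15
Step 4: 0.32 mL + 3700 μL = 4.02 mL total → factor 4.02/0.32 = 12.562
Step 5: 15 μL + 700 μL = 715 μL total → factor 715/15 = 47.667
Overall dilution factor = 30.556 × 954.29 × 15 × 12.562 × 47.667 = 2.6191 × 10^8
Final = 0.500 M / 2.6191 × 10^8 = 1.909 × 10^-9 M = 1.91 nM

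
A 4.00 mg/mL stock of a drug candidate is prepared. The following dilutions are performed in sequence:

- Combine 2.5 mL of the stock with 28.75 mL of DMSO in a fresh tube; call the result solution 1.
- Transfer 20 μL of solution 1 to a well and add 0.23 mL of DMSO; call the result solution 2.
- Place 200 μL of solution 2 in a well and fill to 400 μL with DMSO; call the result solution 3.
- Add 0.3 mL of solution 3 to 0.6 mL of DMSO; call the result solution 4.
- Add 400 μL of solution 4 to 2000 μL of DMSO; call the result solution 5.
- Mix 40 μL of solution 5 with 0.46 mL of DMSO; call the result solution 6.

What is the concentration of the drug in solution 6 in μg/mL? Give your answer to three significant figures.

0.0569 μg/mL

Step 1: 2.5 mL + 28.75 mL = 31.25 mL total → factor 31.25/2.5 = 12.5
Step 2: 20 μL + 0.23 mL = 250 μL total → factor 250/20 = 12.5
Step 3: 200 μL brought to 400 μL → factor 400/200 = 2
Step 4: 0.3 mL + 0.6 mL = 0.9 mL total → factor 0.9/0.3 = 3
Step 5: 400 μL + 2000 μL = 2400 μL total → factor 2400/400 = 6
Step 6: 40 μL + 0.46 mL = 500 μL total → factor 500/40 = 12.5
Overall dilution factor = 12.5 × 12.5 × 2 × 3 × 6 × 12.5 = 70312
Final = 4.00 mg/mL / 70312 = 5.689 × 10^-5 mg/mL = 0.0569 μg/mL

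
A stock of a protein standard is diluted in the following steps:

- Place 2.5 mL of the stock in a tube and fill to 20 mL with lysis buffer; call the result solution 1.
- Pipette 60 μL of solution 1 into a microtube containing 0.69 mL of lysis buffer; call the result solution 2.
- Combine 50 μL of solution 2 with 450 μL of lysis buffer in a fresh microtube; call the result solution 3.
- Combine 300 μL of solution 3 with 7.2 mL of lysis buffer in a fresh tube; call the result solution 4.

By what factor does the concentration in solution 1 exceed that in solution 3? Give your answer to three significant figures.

Step 1: 2.5 mL brought to 20 mL → factor 20/2.5 = 8
Step 2: 60 μL + 0.69 mL = 750 μL total → factor 750/60 = 12.5
Step 3: 50 μL + 450 μL = 500 μL total → factor 500/50 = 10
Dilution factor to solution 1 = 8; to solution 3 = 1000
[solution 1]/[solution 3] = (factor to solution 3)/(factor to solution 1) = 1000/8 = 125

125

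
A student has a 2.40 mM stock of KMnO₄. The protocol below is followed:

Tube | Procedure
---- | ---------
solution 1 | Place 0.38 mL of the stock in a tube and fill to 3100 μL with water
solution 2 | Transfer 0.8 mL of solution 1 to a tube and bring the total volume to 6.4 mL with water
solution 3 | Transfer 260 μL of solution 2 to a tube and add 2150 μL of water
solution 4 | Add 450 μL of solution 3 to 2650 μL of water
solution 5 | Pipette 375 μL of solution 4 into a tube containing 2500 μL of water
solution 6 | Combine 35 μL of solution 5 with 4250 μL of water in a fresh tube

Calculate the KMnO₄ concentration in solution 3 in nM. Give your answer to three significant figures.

3.97 × 10^3 nM

Step 1: 0.38 mL brought to 3100 μL → factor 3.1/0.38 = 8.1579
Step 2: 0.8 mL brought to 6.4 mL → factor 6.4/0.8 = 8
Step 3: 260 μL + 2150 μL = 2410 μL total → factor 2410/260 = 9.2692
Dilution factor through solution 3 = 8.1579 × 8 × 9.2692 = 604.94
[solution 3] = 2.40 mM / 604.94 = 0.003967 mM = 3.97 × 10^3 nM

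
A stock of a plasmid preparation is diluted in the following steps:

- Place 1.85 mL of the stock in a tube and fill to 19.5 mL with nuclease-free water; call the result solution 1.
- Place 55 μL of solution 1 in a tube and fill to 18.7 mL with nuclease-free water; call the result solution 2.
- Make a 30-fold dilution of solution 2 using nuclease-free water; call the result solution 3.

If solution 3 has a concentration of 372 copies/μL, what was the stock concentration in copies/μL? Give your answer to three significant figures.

Step 1: 1.85 mL brought to 19.5 mL → factor 19.5/1.85 = 10.541
Step 2: 55 μL brought to 18.7 mL → factor 18700/55 = 340
Step 3: 30-fold → factor 30
Overall dilution factor = 10.541 × 340 × 30 = 1.0751 × 10^5
Stock = 372 copies/μL × 1.0751 × 10^5 = 4.00 × 10^7 copies/μL

4.00 × 10^7 copies/μL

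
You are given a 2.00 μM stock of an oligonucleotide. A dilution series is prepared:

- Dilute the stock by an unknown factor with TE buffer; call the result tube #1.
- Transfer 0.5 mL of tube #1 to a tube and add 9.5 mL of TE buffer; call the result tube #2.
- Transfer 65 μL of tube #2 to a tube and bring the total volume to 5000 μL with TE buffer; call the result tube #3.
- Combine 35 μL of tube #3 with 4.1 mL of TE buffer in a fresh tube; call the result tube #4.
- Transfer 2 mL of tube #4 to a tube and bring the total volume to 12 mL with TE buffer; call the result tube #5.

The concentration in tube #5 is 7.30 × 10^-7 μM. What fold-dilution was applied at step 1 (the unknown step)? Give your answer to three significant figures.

Step 1: unknown factor x
Step 2: 0.5 mL + 9.5 mL = 10 mL total → factor 10/0.5 = 20
Step 3: 65 μL brought to 5000 μL → factor 5000/65 = 76.923
Step 4: 35 μL + 4.1 mL = 4135 μL total → factor 4135/35 = 118.14
Step 5: 2 mL brought to 12 mL → factor 12/2 = 6
Product of known-step factors = 1.0905 × 10^6
Overall factor = 2.00 μM / (7.30 × 10^-7 μM) = 2.7397 × 10^6
x = 2.7397 × 10^6 / 1.0905 × 10^6 = 2.51

2.51-fold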